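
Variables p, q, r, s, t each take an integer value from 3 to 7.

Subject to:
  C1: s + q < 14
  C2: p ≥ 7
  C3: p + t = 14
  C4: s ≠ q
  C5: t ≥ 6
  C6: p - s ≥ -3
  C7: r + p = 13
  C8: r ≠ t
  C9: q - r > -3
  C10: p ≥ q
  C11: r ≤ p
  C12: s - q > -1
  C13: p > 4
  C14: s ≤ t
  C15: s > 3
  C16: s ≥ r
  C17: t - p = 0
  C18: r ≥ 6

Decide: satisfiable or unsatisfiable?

One satisfying assignment is p = 7, q = 5, r = 6, s = 7, t = 7.
For the less obvious constraints — constraint 1: s + q = 12; constraint 3: p + t = 14; constraint 6: p - s = 0 — and the others hold by inspection.

Satisfiable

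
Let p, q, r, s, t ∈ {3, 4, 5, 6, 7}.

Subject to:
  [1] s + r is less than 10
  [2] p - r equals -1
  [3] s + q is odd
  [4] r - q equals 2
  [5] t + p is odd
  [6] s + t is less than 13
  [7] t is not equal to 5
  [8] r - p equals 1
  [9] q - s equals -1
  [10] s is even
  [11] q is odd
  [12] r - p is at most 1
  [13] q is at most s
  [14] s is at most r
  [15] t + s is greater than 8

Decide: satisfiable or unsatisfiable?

Satisfiable

Setting (p, q, r, s, t) = (4, 3, 5, 4, 7) satisfies everything: constraint 1: s + r = 9; constraint 2: p - r = -1; constraint 4: r - q = 2, and the others follow.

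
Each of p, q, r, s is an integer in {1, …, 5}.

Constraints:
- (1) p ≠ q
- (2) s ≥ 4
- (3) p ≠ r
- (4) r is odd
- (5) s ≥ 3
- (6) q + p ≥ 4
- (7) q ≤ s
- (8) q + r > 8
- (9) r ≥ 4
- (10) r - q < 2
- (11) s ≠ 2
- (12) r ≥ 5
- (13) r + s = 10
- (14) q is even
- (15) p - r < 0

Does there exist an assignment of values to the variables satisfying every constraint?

Satisfiable

The assignment p = 3, q = 4, r = 5, s = 5 works:
  constraint 6 holds since q + p = 7.
  constraint 8 holds since q + r = 9.
  constraint 10 holds since r - q = 1.
The rest check out directly.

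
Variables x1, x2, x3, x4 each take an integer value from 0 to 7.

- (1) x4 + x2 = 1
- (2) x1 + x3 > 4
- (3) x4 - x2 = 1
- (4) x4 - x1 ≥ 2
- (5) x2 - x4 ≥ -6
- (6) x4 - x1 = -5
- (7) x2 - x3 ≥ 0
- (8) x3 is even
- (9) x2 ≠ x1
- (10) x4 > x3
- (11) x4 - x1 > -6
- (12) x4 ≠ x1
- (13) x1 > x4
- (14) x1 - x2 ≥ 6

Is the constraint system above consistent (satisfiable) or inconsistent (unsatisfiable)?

Unsatisfiable

Constraints 4, 5, and 14 give x1 − x2 ≥ 6, x2 − x4 ≥ -6, x4 − x1 ≥ 2.
Adding all 3 inequalities: the left sides telescope to 0, and the right sides sum to 6 + (-6) + 2 = 2. So 0 ≥ 2, which is false.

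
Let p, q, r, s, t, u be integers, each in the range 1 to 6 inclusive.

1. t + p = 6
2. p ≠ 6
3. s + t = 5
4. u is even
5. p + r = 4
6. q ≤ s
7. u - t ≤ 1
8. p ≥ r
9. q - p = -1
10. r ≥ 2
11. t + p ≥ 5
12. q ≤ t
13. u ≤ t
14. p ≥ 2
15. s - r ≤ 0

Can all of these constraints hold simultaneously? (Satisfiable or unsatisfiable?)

Satisfiable

Take p = 2, q = 1, r = 2, s = 1, t = 4, u = 2. Then constraint 1: t + p = 6; constraint 3: s + t = 5, and every other listed constraint is also met.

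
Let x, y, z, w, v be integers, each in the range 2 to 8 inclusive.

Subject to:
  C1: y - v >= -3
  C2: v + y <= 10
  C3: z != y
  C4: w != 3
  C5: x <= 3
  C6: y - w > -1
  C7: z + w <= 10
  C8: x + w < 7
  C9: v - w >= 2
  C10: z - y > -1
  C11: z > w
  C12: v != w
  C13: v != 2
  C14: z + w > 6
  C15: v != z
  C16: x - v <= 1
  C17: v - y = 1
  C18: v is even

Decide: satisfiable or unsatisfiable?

Try x = 2, y = 3, z = 5, w = 2, v = 4.
Check constraint 1: y - v = -1; constraint 2: v + y = 7; constraint 6: y - w = 1. The remaining constraints are straightforward to verify.

Satisfiable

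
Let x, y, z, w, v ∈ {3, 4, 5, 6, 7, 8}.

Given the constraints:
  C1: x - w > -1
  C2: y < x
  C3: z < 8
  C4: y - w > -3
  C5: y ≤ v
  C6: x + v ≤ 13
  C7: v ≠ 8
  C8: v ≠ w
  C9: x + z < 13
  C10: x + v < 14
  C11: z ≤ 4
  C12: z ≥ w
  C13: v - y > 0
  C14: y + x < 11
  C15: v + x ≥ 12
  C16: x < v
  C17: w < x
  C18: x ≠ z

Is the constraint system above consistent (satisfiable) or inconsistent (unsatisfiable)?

Satisfiable

One satisfying assignment is x = 6, y = 4, z = 4, w = 4, v = 7.
For the less obvious constraints — constraint 1: x - w = 2; constraint 4: y - w = 0; constraint 6: x + v = 13 — and the others hold by inspection.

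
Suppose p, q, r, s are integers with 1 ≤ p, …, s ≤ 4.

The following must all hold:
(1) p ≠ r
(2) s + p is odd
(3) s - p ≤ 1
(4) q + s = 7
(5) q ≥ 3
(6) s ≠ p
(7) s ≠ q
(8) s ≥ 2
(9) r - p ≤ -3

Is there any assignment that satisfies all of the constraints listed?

Satisfiable

One satisfying assignment is p = 4, q = 4, r = 1, s = 3.
For the less obvious constraints — constraint 3: s - p = -1; constraint 4: q + s = 7 — and the others hold by inspection.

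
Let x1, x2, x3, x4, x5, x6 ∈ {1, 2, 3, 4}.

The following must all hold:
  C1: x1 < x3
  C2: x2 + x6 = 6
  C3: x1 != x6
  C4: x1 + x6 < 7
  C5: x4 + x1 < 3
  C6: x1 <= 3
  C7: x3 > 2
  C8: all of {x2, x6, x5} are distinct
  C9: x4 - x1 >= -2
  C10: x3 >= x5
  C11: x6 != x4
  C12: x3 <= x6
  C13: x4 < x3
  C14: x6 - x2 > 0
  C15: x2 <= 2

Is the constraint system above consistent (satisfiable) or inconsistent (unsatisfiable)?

Satisfiable

The assignment x1 = 1, x2 = 2, x3 = 3, x4 = 1, x5 = 1, x6 = 4 works:
  constraint 2 holds since x2 + x6 = 6.
  constraint 4 holds since x1 + x6 = 5.
The rest check out directly.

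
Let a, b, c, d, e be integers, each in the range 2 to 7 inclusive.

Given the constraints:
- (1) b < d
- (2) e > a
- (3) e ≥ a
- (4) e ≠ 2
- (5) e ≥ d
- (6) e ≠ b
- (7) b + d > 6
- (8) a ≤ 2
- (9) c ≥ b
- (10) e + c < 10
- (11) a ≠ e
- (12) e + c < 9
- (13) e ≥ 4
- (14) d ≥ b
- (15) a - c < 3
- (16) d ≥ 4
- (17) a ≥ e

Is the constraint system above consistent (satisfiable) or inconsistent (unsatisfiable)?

From constraints 5 and 16: e ≥ d and d ≥ 4, so e ≥ 4. From constraints 8 and 17: e ≤ a and a ≤ 2, so e ≤ 2. But 2 < 4, so no value of e works.

Unsatisfiable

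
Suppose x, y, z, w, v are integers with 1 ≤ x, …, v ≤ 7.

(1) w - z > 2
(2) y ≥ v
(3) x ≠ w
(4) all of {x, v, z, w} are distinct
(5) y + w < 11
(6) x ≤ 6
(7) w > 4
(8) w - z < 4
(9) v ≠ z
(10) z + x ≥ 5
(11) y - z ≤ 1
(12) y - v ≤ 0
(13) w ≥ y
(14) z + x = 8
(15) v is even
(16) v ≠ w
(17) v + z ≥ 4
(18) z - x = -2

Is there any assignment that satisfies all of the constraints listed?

One satisfying assignment is x = 5, y = 4, z = 3, w = 6, v = 4.
For the less obvious constraints — constraint 1: w - z = 3; constraint 5: y + w = 10 — and the others hold by inspection.

Satisfiable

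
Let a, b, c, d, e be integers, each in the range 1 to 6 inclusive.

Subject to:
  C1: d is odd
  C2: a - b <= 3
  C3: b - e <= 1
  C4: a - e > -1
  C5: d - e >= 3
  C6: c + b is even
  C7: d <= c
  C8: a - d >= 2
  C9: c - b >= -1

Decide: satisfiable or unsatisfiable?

Unsatisfiable

Constraints 2, 3, 5, and 8 give e − b ≥ -1, b − a ≥ -3, a − d ≥ 2, d − e ≥ 3.
Adding all 4 inequalities: the left sides telescope to 0, and the right sides sum to (-1) + (-3) + 2 + 3 = 1. So 0 ≥ 1, which is false.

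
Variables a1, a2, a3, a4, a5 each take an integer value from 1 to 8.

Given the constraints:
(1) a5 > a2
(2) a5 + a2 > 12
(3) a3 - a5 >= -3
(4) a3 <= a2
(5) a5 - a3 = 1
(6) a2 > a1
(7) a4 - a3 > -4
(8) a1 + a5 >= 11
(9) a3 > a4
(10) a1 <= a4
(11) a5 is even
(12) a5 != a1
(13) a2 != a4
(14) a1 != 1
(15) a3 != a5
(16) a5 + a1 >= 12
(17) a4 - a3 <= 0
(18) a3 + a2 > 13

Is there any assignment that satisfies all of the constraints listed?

Try a1 = 5, a2 = 7, a3 = 7, a4 = 6, a5 = 8.
Check constraint 2: a5 + a2 = 15; constraint 3: a3 - a5 = -1. The remaining constraints are straightforward to verify.

Satisfiable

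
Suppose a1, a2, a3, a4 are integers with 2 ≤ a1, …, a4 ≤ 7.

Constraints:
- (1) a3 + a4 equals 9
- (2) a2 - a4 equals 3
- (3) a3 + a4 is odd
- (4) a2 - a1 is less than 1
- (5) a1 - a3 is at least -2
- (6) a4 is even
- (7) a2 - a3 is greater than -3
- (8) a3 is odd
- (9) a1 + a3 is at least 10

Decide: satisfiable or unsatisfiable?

Satisfiable

The assignment a1 = 5, a2 = 5, a3 = 7, a4 = 2 works:
  constraint 1 holds since a3 + a4 = 9.
  constraint 2 holds since a2 - a4 = 3.
  constraint 4 holds since a2 - a1 = 0.
The rest check out directly.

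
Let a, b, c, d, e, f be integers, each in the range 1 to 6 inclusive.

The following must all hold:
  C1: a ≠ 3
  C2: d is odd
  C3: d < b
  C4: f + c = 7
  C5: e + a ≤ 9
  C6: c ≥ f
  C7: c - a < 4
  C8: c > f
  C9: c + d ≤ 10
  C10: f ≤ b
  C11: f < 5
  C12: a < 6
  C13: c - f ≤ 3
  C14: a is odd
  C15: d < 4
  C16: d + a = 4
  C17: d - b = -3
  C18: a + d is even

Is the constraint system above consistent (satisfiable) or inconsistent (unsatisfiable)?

Take a = 1, b = 6, c = 4, d = 3, e = 5, f = 3. Then constraint 4: f + c = 7; constraint 5: e + a = 6, and every other listed constraint is also met.

Satisfiable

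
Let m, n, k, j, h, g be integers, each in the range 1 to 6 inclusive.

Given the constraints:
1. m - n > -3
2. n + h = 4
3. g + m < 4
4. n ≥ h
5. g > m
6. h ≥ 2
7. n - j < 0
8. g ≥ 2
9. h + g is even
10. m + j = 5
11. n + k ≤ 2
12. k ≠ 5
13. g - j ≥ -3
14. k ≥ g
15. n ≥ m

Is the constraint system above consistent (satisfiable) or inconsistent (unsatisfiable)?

Unsatisfiable

From constraints 4 and 6: n ≥ h ≥ 2. From constraints 8 and 14: k ≥ g ≥ 2. Hence n + k ≥ 4. But constraint 11 requires n + k ≤ 2, and 2 < 4. Contradiction.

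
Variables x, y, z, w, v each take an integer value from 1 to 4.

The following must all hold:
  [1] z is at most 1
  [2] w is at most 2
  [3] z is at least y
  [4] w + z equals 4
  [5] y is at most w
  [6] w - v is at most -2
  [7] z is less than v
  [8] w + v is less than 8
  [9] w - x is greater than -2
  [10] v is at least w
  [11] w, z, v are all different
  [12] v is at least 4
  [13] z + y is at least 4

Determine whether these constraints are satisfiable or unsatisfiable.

From constraint 1: z ≤ 1. From constraints 2 and 5: y ≤ w ≤ 2. Hence z + y ≤ 3. But constraint 13 requires z + y ≥ 4, and 4 > 3. Contradiction.

Unsatisfiable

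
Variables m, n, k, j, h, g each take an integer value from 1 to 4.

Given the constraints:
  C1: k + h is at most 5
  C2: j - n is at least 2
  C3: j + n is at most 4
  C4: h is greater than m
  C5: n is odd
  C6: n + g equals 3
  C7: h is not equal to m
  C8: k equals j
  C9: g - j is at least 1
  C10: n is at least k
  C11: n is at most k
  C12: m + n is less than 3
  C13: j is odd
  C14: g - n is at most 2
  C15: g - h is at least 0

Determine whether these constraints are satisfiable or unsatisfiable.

Constraints 2, 9, and 14 give g − j ≥ 1, j − n ≥ 2, n − g ≥ -2.
Adding all 3 inequalities: the left sides telescope to 0, and the right sides sum to 1 + 2 + (-2) = 1. So 0 ≥ 1, which is false.

Unsatisfiable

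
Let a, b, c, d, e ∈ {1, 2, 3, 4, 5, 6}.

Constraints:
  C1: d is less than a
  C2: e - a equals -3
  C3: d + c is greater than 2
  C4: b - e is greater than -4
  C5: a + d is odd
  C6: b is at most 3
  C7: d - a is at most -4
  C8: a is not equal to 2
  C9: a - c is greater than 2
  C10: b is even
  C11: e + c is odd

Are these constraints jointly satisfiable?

One satisfying assignment is a = 6, b = 2, c = 2, d = 1, e = 3.
For the less obvious constraints — constraint 2: e - a = -3; constraint 3: d + c = 3; constraint 4: b - e = -1 — and the others hold by inspection.

Satisfiable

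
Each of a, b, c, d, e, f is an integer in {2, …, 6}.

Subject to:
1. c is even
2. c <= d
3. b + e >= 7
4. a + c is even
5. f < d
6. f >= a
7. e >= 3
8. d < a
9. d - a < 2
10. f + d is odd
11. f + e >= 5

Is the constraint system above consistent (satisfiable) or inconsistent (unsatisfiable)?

Constraints 5, 6, and 8 give d < a, a ≤ f, f < d. Chaining: d < a ≤ f < d, which forces d < d — impossible.

Unsatisfiable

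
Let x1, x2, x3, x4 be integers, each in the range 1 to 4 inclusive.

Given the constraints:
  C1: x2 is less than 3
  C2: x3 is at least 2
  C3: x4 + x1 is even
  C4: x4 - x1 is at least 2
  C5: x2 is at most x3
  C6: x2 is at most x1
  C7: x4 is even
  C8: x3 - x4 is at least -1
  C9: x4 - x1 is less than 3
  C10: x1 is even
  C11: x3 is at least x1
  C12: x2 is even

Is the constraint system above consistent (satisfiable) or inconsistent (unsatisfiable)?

Satisfiable

One satisfying assignment is x1 = 2, x2 = 2, x3 = 4, x4 = 4.
For the less obvious constraints — constraint 4: x4 - x1 = 2; constraint 8: x3 - x4 = 0; constraint 9: x4 - x1 = 2 — and the others hold by inspection.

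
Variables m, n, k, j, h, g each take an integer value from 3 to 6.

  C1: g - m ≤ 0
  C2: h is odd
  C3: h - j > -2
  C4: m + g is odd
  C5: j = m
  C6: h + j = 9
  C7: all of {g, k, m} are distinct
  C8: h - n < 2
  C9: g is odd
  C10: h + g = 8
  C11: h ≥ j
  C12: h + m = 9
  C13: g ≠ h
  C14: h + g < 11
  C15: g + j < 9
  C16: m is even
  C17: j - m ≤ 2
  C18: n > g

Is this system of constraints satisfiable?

Setting (m, n, k, j, h, g) = (4, 5, 5, 4, 5, 3) satisfies everything: constraint 1: g - m = -1; constraint 3: h - j = 1; constraint 6: h + j = 9, and the others follow.

Satisfiable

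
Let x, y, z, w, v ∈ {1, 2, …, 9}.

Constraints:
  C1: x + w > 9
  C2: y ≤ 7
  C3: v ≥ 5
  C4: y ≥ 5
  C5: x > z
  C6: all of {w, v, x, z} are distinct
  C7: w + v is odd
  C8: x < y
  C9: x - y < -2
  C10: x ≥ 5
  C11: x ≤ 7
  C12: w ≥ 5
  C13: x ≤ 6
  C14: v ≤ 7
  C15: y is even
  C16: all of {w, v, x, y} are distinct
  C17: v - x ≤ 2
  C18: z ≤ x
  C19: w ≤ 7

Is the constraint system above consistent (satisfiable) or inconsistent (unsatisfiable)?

Unsatisfiable

Constraints 2, 3, 4, 10, 11, 12, 14, and 19 confine each of w, v, x, y to the 3 values {5, …, 7}.
Constraint 16 requires all 4 of them to be distinct, but only 3 values are available — impossible by the pigeonhole principle.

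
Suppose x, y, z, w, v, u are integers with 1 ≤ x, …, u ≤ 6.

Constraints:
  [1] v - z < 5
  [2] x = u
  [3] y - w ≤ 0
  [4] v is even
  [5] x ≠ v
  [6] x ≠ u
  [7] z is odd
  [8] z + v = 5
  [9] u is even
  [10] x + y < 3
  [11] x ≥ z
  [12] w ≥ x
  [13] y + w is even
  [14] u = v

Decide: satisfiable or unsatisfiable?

From constraints 2 and 14, x = u = v, so x = v. But constraint 5 says x ≠ v. Contradiction.

Unsatisfiable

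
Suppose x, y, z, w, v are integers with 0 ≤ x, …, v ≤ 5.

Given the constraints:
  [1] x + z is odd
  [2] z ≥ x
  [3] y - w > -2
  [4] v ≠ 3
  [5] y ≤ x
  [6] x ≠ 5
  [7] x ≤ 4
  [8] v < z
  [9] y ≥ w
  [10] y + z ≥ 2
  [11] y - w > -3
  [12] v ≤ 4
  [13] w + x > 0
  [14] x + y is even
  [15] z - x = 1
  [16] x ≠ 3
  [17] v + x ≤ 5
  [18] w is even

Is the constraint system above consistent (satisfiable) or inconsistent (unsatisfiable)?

Satisfiable

The assignment x = 2, y = 0, z = 3, w = 0, v = 0 works:
  constraint 3 holds since y - w = 0.
  constraint 10 holds since y + z = 3.
The rest check out directly.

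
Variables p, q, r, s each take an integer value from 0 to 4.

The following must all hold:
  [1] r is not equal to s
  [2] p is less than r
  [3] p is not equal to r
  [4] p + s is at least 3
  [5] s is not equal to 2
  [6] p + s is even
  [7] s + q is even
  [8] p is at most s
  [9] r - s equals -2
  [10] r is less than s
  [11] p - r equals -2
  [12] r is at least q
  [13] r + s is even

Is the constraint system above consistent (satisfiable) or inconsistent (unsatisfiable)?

Satisfiable

Setting (p, q, r, s) = (0, 0, 2, 4) satisfies everything: constraint 4: p + s = 4; constraint 9: r - s = -2; constraint 11: p - r = -2, and the others follow.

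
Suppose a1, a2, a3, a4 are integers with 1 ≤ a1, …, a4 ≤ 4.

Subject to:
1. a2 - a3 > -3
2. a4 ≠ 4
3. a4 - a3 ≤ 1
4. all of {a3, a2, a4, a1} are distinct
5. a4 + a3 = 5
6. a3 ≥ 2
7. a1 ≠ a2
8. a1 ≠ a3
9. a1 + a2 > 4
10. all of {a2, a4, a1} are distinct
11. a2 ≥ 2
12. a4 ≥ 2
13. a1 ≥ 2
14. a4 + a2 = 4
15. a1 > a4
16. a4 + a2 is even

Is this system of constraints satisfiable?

Unsatisfiable

Constraints 6, 11, 12, and 13 confine each of a3, a2, a4, a1 to the 3 values {2, …, 4} (the domain already gives each ≤ 4).
Constraint 4 requires all 4 of them to be distinct, but only 3 values are available — impossible by the pigeonhole principle.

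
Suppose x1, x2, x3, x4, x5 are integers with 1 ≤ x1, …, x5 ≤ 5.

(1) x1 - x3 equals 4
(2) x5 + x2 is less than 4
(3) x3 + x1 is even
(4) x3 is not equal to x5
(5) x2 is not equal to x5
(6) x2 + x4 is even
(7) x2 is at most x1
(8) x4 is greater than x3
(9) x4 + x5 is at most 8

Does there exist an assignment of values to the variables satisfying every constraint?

Satisfiable

Try x1 = 5, x2 = 1, x3 = 1, x4 = 3, x5 = 2.
Check constraint 1: x1 - x3 = 4; constraint 2: x5 + x2 = 3. The remaining constraints are straightforward to verify.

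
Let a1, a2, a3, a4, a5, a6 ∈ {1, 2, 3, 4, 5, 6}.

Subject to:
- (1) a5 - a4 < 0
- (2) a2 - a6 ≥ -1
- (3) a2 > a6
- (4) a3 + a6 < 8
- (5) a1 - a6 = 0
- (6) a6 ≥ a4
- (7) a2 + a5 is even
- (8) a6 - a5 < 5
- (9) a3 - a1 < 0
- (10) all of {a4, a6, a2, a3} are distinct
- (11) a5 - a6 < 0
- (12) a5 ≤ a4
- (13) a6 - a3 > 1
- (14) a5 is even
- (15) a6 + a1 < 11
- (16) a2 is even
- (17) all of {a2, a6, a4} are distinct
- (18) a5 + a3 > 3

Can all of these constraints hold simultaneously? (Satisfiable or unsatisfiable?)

Satisfiable

One satisfying assignment is a1 = 5, a2 = 6, a3 = 2, a4 = 3, a5 = 2, a6 = 5.
For the less obvious constraints — constraint 1: a5 - a4 = -1; constraint 2: a2 - a6 = 1 — and the others hold by inspection.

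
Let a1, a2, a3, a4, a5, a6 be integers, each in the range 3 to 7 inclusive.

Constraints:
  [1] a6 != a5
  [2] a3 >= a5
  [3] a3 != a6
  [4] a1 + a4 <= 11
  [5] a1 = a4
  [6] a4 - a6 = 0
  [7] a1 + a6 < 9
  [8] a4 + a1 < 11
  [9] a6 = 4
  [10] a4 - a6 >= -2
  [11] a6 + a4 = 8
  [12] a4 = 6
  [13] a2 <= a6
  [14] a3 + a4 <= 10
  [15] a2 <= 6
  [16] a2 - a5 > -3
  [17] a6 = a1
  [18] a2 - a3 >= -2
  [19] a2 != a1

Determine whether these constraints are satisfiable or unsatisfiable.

Constraint 9 fixes a6 = 4 and constraint 12 fixes a4 = 6. Constraints 5 and 17 give a6 = a1 = a4, so a6 = a4. But 4 ≠ 6 — contradiction.

Unsatisfiable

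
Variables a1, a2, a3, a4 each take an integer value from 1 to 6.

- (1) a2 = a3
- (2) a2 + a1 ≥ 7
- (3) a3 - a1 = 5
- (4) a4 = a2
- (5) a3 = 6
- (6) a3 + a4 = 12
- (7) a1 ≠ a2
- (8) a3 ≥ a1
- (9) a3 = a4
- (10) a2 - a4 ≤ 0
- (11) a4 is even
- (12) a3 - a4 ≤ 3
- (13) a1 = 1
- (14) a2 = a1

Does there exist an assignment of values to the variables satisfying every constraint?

Unsatisfiable

Constraint 5 fixes a3 = 6 and constraint 13 fixes a1 = 1. Constraints 4, 9, and 14 give a3 = a4 = a2 = a1, so a3 = a1. But 6 ≠ 1 — contradiction.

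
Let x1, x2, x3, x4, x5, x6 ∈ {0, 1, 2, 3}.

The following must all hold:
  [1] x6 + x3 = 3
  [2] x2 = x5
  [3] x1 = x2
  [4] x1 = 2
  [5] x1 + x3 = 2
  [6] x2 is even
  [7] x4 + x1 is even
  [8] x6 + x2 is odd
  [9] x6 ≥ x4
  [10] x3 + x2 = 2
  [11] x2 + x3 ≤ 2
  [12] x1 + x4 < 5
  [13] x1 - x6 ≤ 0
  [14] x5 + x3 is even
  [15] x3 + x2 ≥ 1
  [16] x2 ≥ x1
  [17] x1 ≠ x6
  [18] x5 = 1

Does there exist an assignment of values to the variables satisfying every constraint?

Unsatisfiable

Constraint 4 fixes x1 = 2 and constraint 18 fixes x5 = 1. Constraints 2 and 3 give x1 = x2 = x5, so x1 = x5. But 2 ≠ 1 — contradiction.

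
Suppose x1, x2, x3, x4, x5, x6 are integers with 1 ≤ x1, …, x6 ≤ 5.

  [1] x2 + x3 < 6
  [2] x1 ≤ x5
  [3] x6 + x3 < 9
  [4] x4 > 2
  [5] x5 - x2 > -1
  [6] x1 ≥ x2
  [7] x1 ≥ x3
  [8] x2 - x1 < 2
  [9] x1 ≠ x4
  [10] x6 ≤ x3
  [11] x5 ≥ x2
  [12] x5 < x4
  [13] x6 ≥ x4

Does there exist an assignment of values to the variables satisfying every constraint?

Constraints 2, 7, 10, 12, and 13 give x4 ≤ x6, x6 ≤ x3, x3 ≤ x1, x1 ≤ x5, x5 < x4. Chaining: x4 ≤ x6 ≤ x3 ≤ x1 ≤ x5 < x4, which forces x4 < x4 — impossible.

Unsatisfiable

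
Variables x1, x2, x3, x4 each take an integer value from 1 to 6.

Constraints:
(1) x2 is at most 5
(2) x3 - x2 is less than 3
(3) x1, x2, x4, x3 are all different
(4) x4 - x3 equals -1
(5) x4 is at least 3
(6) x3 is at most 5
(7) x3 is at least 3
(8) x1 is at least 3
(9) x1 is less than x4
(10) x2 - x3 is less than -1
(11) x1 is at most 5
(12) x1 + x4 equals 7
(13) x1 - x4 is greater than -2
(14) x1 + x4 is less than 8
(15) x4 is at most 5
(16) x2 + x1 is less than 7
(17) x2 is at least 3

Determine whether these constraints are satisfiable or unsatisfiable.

Unsatisfiable

Constraints 1, 5, 6, 7, 8, 11, 15, and 17 confine each of x1, x2, x4, x3 to the 3 values {3, …, 5}.
Constraint 3 requires all 4 of them to be distinct, but only 3 values are available — impossible by the pigeonhole principle.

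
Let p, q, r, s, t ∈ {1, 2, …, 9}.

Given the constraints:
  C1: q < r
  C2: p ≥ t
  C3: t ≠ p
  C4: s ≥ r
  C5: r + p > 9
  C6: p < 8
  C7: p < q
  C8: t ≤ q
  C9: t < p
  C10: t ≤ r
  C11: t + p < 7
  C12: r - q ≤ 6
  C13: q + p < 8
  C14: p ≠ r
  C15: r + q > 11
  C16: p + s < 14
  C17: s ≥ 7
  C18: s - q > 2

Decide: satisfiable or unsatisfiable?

Satisfiable

The assignment p = 3, q = 4, r = 8, s = 8, t = 1 works:
  constraint 5 holds since r + p = 11.
  constraint 11 holds since t + p = 4.
The rest check out directly.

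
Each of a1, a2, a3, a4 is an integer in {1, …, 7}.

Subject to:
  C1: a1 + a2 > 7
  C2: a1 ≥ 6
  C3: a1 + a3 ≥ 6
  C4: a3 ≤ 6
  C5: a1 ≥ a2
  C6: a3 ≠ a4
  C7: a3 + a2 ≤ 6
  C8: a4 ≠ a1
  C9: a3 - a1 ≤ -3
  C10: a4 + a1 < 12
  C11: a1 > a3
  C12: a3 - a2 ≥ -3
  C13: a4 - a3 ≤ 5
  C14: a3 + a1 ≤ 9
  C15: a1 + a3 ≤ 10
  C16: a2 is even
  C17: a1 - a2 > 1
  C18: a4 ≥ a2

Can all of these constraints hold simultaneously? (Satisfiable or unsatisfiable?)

Setting (a1, a2, a3, a4) = (6, 4, 1, 4) satisfies everything: constraint 1: a1 + a2 = 10; constraint 3: a1 + a3 = 7; constraint 7: a3 + a2 = 5, and the others follow.

Satisfiable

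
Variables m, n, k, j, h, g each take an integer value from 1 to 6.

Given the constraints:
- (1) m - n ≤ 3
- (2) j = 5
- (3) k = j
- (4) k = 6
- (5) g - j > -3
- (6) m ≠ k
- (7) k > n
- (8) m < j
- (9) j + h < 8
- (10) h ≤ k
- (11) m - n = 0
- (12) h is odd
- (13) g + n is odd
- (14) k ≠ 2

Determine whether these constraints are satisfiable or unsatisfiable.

Unsatisfiable

Constraint 4 fixes k = 6 and constraint 2 fixes j = 5, but constraint 3 requires k = j. Since 6 ≠ 5, contradiction.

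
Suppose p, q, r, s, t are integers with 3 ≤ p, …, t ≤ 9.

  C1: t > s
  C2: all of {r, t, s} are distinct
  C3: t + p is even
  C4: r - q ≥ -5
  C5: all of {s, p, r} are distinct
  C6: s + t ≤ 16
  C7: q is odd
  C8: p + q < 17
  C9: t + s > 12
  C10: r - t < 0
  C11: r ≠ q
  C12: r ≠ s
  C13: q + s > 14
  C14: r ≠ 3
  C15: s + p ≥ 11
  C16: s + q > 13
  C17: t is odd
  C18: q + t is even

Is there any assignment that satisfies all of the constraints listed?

Take p = 5, q = 9, r = 4, s = 6, t = 7. Then constraint 4: r - q = -5; constraint 6: s + t = 13; constraint 8: p + q = 14, and every other listed constraint is also met.

Satisfiable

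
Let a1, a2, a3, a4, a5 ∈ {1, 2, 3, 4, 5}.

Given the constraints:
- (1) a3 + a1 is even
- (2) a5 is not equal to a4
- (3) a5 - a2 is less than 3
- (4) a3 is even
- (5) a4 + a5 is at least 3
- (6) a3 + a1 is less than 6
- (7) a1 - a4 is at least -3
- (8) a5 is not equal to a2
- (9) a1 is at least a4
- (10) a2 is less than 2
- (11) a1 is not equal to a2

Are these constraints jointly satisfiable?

Take a1 = 2, a2 = 1, a3 = 2, a4 = 2, a5 = 3. Then constraint 3: a5 - a2 = 2; constraint 5: a4 + a5 = 5; constraint 6: a3 + a1 = 4, and every other listed constraint is also met.

Satisfiable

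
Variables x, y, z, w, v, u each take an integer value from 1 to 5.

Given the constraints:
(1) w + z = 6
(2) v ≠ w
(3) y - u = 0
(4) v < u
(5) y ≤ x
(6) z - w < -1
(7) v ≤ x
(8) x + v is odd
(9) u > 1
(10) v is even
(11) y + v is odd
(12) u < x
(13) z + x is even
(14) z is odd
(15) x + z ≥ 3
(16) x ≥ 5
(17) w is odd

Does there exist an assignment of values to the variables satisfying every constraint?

Take x = 5, y = 3, z = 1, w = 5, v = 2, u = 3. Then constraint 1: w + z = 6; constraint 3: y - u = 0, and every other listed constraint is also met.

Satisfiable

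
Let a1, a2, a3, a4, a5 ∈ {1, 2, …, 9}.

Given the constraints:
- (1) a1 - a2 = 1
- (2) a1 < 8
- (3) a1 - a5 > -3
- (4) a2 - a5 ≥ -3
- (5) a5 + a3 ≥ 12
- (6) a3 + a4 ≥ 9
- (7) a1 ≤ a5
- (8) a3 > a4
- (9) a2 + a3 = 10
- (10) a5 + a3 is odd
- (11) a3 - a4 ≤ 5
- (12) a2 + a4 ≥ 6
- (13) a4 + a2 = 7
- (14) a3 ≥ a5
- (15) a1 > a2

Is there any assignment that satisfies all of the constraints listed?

The assignment a1 = 4, a2 = 3, a3 = 7, a4 = 4, a5 = 6 works:
  constraint 1 holds since a1 - a2 = 1.
  constraint 3 holds since a1 - a5 = -2.
  constraint 4 holds since a2 - a5 = -3.
The rest check out directly.

Satisfiable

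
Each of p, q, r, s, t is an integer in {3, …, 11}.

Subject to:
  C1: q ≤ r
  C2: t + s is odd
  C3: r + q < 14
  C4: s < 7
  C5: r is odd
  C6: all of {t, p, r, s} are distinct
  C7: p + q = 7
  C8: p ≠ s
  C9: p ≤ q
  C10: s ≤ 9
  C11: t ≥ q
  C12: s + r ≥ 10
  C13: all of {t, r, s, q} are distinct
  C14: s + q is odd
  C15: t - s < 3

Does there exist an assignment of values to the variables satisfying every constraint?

Try p = 3, q = 4, r = 7, s = 5, t = 6.
Check constraint 3: r + q = 11; constraint 7: p + q = 7. The remaining constraints are straightforward to verify.

Satisfiable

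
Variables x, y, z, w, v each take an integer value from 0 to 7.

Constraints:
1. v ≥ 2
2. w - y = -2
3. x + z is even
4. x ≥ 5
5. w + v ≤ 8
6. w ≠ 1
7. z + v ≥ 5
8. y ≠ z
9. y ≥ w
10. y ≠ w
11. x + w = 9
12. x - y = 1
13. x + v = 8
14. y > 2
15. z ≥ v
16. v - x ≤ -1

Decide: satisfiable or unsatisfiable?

Setting (x, y, z, w, v) = (6, 5, 6, 3, 2) satisfies everything: constraint 2: w - y = -2; constraint 5: w + v = 5, and the others follow.

Satisfiable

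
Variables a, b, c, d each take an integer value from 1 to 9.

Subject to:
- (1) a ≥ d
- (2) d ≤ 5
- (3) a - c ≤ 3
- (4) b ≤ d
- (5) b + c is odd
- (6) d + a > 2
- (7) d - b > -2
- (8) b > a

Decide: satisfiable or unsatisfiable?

Constraints 1, 4, and 8 give d ≤ a, a < b, b ≤ d. Chaining: d ≤ a < b ≤ d, which forces d < d — impossible.

Unsatisfiable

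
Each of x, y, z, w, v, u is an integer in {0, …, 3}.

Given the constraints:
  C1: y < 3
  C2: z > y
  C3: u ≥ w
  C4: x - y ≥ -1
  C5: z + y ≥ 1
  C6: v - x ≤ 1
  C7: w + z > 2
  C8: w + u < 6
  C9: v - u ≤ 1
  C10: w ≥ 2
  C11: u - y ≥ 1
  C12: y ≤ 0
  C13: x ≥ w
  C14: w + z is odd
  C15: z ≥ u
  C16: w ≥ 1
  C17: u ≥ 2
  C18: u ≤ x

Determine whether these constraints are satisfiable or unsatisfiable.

Setting (x, y, z, w, v, u) = (2, 0, 3, 2, 2, 2) satisfies everything: constraint 4: x - y = 2; constraint 5: z + y = 3, and the others follow.

Satisfiable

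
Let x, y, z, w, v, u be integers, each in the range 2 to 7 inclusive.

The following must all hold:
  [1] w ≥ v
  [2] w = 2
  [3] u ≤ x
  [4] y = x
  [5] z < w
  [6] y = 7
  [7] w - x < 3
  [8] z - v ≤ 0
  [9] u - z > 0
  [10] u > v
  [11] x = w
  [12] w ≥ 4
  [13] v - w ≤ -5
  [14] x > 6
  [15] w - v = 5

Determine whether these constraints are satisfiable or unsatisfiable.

Constraint 6 fixes y = 7 and constraint 2 fixes w = 2. Constraints 4 and 11 give y = x = w, so y = w. But 7 ≠ 2 — contradiction.

Unsatisfiable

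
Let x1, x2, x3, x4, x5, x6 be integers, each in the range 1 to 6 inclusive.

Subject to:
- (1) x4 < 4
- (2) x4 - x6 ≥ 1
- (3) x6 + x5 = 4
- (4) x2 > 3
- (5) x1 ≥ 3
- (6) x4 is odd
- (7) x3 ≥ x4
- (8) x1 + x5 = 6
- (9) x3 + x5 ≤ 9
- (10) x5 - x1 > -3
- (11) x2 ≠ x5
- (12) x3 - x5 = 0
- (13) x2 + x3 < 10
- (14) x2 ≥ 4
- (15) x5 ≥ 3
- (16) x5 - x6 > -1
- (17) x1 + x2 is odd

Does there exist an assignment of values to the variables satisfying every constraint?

Take x1 = 3, x2 = 4, x3 = 3, x4 = 3, x5 = 3, x6 = 1. Then constraint 2: x4 - x6 = 2; constraint 3: x6 + x5 = 4; constraint 8: x1 + x5 = 6, and every other listed constraint is also met.

Satisfiable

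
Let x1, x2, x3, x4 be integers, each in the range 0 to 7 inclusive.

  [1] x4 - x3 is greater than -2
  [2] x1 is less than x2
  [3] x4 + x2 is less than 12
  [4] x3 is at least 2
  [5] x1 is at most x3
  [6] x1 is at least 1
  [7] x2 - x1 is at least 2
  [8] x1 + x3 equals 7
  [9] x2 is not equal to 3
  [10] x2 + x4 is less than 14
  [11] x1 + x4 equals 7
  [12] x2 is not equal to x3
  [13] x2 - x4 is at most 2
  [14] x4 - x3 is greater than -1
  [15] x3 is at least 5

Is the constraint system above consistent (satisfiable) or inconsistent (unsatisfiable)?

The assignment x1 = 2, x2 = 6, x3 = 5, x4 = 5 works:
  constraint 1 holds since x4 - x3 = 0.
  constraint 3 holds since x4 + x2 = 11.
The rest check out directly.

Satisfiable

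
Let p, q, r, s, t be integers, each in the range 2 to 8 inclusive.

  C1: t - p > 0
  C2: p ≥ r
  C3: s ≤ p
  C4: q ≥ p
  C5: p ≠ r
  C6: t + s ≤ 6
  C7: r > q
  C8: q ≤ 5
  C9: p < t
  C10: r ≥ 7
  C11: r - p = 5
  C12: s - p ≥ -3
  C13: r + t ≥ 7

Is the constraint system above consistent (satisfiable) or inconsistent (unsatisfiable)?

From constraints 2 and 10: p ≥ r and r ≥ 7, so p ≥ 7. From constraints 4 and 8: p ≤ q and q ≤ 5, so p ≤ 5. But 5 < 7, so no value of p works.

Unsatisfiable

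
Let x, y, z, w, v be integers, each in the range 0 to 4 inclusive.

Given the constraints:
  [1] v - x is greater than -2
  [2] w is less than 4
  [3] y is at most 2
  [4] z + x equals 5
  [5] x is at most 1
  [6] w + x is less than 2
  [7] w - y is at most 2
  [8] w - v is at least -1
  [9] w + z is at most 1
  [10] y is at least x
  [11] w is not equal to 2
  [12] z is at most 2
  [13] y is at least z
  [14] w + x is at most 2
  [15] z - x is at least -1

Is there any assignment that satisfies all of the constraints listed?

Unsatisfiable

From constraints 3 and 13: z ≤ y ≤ 2. From constraint 5: x ≤ 1. Hence z + x ≤ 3. But constraint 4 requires z + x = 5, and 5 > 3. Contradiction.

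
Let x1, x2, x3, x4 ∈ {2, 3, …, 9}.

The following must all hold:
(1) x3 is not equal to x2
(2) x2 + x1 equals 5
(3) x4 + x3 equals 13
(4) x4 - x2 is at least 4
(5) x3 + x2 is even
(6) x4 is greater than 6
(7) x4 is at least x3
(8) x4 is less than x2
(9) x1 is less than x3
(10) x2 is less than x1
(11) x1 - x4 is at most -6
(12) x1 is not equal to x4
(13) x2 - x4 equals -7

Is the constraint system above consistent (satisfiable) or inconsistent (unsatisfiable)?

Constraints 7, 8, 9, and 10 give x2 < x1, x1 < x3, x3 ≤ x4, x4 < x2. Chaining: x2 < x1 < x3 ≤ x4 < x2, which forces x2 < x2 — impossible.

Unsatisfiable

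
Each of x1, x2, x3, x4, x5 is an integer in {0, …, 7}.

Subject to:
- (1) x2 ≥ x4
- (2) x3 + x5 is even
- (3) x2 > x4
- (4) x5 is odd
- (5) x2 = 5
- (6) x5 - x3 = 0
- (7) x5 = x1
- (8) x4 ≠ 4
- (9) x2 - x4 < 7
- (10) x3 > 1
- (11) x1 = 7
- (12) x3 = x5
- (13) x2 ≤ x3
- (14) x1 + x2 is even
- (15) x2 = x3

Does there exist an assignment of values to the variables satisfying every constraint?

Unsatisfiable

Constraint 5 fixes x2 = 5 and constraint 11 fixes x1 = 7. Constraints 7, 12, and 15 give x2 = x3 = x5 = x1, so x2 = x1. But 5 ≠ 7 — contradiction.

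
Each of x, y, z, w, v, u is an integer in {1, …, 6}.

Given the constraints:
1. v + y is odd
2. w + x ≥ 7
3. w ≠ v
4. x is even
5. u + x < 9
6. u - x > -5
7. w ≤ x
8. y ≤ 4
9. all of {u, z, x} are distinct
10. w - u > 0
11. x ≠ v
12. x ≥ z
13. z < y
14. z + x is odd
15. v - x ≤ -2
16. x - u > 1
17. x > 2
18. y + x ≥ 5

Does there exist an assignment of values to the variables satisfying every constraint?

Try x = 6, y = 2, z = 1, w = 3, v = 1, u = 2.
Check constraint 2: w + x = 9; constraint 5: u + x = 8. The remaining constraints are straightforward to verify.

Satisfiable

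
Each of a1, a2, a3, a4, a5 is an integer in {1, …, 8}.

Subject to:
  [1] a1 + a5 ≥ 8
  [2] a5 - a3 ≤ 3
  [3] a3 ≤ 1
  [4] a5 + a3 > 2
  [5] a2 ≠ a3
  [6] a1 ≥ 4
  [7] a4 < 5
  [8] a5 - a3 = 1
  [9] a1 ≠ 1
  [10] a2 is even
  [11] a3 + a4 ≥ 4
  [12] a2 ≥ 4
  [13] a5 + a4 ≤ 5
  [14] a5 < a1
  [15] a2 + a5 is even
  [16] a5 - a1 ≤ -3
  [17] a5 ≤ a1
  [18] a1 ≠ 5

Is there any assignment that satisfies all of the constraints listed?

The assignment a1 = 6, a2 = 8, a3 = 1, a4 = 3, a5 = 2 works:
  constraint 1 holds since a1 + a5 = 8.
  constraint 2 holds since a5 - a3 = 1.
  constraint 4 holds since a5 + a3 = 3.
The rest check out directly.

Satisfiable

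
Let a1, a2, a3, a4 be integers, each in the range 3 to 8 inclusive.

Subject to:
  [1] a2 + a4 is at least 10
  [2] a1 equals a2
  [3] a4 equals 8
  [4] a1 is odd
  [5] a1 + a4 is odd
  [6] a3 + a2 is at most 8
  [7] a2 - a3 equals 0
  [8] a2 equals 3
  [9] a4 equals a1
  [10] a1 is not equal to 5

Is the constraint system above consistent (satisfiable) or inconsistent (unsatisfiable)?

Unsatisfiable

Constraint 3 fixes a4 = 8 and constraint 8 fixes a2 = 3. Constraints 2 and 9 give a4 = a1 = a2, so a4 = a2. But 8 ≠ 3 — contradiction.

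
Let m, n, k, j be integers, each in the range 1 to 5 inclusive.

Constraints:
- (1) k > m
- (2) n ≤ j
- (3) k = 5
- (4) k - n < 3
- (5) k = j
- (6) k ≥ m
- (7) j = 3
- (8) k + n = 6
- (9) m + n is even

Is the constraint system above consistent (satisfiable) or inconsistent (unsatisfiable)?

Constraint 3 fixes k = 5 and constraint 7 fixes j = 3, but constraint 5 requires k = j. Since 5 ≠ 3, contradiction.

Unsatisfiable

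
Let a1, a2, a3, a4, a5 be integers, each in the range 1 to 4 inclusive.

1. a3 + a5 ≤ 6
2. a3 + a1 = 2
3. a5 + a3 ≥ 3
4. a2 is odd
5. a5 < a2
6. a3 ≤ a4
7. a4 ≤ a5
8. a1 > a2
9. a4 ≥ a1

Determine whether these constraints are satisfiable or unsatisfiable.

Constraints 5, 7, 8, and 9 give a4 ≤ a5, a5 < a2, a2 < a1, a1 ≤ a4. Chaining: a4 ≤ a5 < a2 < a1 ≤ a4, which forces a4 < a4 — impossible.

Unsatisfiable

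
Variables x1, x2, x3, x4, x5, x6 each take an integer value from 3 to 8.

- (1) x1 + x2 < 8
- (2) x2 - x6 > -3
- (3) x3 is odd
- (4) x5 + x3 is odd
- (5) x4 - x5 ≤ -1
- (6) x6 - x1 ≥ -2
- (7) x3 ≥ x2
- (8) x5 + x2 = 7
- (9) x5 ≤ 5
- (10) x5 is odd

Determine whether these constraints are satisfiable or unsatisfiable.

Unsatisfiable

Constraint 10 makes x5 odd and constraint 3 makes x3 odd, so x5 + x3 must be even. Constraint 4 says x5 + x3 is odd — contradiction.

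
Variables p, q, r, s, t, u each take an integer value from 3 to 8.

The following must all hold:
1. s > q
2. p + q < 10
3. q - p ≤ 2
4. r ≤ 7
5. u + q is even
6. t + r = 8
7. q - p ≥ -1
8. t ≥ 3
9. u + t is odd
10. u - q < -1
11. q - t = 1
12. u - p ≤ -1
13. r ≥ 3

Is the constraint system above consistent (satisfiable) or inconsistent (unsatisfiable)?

Satisfiable

One satisfying assignment is p = 4, q = 5, r = 4, s = 8, t = 4, u = 3.
For the less obvious constraints — constraint 2: p + q = 9; constraint 3: q - p = 1 — and the others hold by inspection.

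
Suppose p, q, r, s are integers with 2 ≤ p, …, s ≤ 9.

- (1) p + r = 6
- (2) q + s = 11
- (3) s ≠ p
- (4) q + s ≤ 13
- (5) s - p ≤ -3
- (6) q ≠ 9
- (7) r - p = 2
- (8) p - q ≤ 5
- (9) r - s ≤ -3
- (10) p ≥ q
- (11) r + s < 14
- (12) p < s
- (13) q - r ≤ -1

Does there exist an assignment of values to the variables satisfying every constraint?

Unsatisfiable

Constraints 5, 8, 9, and 13 give r − q ≥ 1, q − p ≥ -5, p − s ≥ 3, s − r ≥ 3.
Adding all 4 inequalities: the left sides telescope to 0, and the right sides sum to 1 + (-5) + 3 + 3 = 2. So 0 ≥ 2, which is false.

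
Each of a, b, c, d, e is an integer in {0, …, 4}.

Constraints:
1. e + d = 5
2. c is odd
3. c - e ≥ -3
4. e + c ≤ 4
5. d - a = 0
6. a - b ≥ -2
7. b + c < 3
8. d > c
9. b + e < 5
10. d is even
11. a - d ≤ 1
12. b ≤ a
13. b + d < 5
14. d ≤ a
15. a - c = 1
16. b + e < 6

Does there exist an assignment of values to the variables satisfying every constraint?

Satisfiable

One satisfying assignment is a = 2, b = 1, c = 1, d = 2, e = 3.
For the less obvious constraints — constraint 1: e + d = 5; constraint 3: c - e = -2; constraint 4: e + c = 4 — and the others hold by inspection.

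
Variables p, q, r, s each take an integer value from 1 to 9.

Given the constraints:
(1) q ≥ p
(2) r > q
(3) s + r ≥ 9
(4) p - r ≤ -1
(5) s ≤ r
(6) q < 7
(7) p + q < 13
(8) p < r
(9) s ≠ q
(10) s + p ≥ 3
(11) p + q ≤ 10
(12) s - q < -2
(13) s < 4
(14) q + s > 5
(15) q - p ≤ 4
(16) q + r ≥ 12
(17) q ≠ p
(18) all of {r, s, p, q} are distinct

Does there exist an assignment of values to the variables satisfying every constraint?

One satisfying assignment is p = 4, q = 6, r = 7, s = 2.
For the less obvious constraints — constraint 3: s + r = 9; constraint 4: p - r = -3 — and the others hold by inspection.

Satisfiable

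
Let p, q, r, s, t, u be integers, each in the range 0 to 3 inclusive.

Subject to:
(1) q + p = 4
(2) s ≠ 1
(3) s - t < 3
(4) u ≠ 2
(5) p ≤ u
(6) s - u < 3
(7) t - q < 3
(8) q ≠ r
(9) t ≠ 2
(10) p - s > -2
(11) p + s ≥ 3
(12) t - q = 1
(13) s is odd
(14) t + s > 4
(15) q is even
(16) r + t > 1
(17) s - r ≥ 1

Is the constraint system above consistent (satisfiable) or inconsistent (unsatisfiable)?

Satisfiable

One satisfying assignment is p = 2, q = 2, r = 1, s = 3, t = 3, u = 3.
For the less obvious constraints — constraint 1: q + p = 4; constraint 3: s - t = 0; constraint 6: s - u = 0 — and the others hold by inspection.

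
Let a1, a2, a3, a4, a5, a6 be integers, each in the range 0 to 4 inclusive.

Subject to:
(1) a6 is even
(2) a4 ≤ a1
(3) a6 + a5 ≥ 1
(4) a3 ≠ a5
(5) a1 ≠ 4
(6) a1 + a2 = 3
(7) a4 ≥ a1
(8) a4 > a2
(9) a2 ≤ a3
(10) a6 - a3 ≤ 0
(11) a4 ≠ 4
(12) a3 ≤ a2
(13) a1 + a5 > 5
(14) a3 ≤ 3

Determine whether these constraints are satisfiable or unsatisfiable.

The assignment a1 = 3, a2 = 0, a3 = 0, a4 = 3, a5 = 3, a6 = 0 works:
  constraint 3 holds since a6 + a5 = 3.
  constraint 6 holds since a1 + a2 = 3.
The rest check out directly.

Satisfiable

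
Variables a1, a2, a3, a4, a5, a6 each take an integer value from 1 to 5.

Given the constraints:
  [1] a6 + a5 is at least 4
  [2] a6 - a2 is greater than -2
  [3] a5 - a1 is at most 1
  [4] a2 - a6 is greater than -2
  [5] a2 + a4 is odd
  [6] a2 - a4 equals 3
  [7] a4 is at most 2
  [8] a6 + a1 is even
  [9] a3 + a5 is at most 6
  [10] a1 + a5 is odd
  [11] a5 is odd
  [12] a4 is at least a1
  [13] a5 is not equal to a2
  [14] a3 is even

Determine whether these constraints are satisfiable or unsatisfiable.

Setting (a1, a2, a3, a4, a5, a6) = (2, 5, 4, 2, 1, 4) satisfies everything: constraint 1: a6 + a5 = 5; constraint 2: a6 - a2 = -1, and the others follow.

Satisfiable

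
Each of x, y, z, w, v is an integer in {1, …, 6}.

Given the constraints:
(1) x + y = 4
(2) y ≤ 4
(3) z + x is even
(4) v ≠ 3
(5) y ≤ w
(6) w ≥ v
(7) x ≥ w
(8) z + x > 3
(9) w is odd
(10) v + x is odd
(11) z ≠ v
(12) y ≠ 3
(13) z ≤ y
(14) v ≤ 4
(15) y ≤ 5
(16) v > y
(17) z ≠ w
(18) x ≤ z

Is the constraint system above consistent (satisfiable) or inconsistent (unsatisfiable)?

Unsatisfiable

Constraints 6, 7, 13, 16, and 18 give z ≤ y, y < v, v ≤ w, w ≤ x, x ≤ z. Chaining: z ≤ y < v ≤ w ≤ x ≤ z, which forces z < z — impossible.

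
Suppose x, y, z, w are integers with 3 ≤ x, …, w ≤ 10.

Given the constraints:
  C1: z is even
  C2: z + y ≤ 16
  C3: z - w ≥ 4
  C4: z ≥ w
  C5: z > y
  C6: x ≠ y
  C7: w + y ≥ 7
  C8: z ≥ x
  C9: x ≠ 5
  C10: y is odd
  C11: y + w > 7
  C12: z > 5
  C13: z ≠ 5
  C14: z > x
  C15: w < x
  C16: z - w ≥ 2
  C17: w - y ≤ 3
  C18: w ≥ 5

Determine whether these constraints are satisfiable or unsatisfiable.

Satisfiable

The assignment x = 9, y = 5, z = 10, w = 5 works:
  constraint 2 holds since z + y = 15.
  constraint 3 holds since z - w = 5.
The rest check out directly.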